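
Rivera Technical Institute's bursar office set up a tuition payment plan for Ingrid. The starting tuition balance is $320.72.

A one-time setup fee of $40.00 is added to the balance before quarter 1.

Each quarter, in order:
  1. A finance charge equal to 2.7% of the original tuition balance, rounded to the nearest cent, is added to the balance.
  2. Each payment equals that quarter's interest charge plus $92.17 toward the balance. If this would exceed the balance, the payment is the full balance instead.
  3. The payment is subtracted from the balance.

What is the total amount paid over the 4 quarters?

Quarter 1: opening $360.72; interest $8.66 → $369.38; payment $100.83; balance $268.55
Quarter 2: opening $268.55; interest $8.66 → $277.21; payment $100.83; balance $176.38
Quarter 3: opening $176.38; interest $8.66 → $185.04; payment $100.83; balance $84.21
Quarter 4: opening $84.21; interest $8.66 → $92.87; payment $92.87; balance $0.00
Total paid: $395.36

$395.36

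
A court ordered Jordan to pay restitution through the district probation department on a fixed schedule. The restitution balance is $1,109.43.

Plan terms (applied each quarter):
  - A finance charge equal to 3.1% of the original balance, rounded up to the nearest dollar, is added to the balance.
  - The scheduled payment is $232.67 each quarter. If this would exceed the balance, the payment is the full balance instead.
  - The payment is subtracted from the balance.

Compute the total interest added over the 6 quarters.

$210.00

Quarter 1: opening $1,109.43; interest $35.00 → $1,144.43; payment $232.67; balance $911.76
Quarter 2: opening $911.76; interest $35.00 → $946.76; payment $232.67; balance $714.09
Quarter 3: opening $714.09; interest $35.00 → $749.09; payment $232.67; balance $516.42
Quarter 4: opening $516.42; interest $35.00 → $551.42; payment $232.67; balance $318.75
Quarter 5: opening $318.75; interest $35.00 → $353.75; payment $232.67; balance $121.08
Quarter 6: opening $121.08; interest $35.00 → $156.08; payment $156.08; balance $0.00
Total interest: $35.00 + $35.00 + $35.00 + $35.00 + $35.00 + $35.00 = $210.00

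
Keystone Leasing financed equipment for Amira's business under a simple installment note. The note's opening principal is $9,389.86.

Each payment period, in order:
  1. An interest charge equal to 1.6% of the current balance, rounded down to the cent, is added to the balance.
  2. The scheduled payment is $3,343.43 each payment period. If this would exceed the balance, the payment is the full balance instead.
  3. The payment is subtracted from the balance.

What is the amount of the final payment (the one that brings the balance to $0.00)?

Payment period 1: opening $9,389.86; interest $150.23 → $9,540.09; payment $3,343.43; balance $6,196.66
Payment period 2: opening $6,196.66; interest $99.14 → $6,295.80; payment $3,343.43; balance $2,952.37
Payment period 3: opening $2,952.37; interest $47.23 → $2,999.60; payment $2,999.60; balance $0.00

$2,999.60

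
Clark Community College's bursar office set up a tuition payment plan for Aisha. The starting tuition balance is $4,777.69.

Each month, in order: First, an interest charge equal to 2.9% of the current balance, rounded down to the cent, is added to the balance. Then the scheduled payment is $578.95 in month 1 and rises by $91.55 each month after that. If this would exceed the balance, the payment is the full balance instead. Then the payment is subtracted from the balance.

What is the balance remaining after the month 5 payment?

Month 1: $4,777.69 +$138.55 interest = $4,916.24; pay $578.95 → $4,337.29
Month 2: $4,337.29 +$125.78 interest = $4,463.07; pay $670.50 → $3,792.57
Month 3: $3,792.57 +$109.98 interest = $3,902.55; pay $762.05 → $3,140.50
Month 4: $3,140.50 +$91.07 interest = $3,231.57; pay $853.60 → $2,377.97
Month 5: $2,377.97 +$68.96 interest = $2,446.93; pay $945.15 → $1,501.78

$1,501.78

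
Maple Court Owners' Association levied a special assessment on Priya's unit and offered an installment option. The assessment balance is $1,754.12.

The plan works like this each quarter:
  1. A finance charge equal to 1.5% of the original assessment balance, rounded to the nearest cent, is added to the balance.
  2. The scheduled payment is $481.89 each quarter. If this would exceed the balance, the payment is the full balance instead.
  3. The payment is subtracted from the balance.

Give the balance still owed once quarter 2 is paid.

Quarter 1: $1,754.12 +$26.31 interest = $1,780.43; pay $481.89 → $1,298.54
Quarter 2: $1,298.54 +$26.31 interest = $1,324.85; pay $481.89 → $842.96

$842.96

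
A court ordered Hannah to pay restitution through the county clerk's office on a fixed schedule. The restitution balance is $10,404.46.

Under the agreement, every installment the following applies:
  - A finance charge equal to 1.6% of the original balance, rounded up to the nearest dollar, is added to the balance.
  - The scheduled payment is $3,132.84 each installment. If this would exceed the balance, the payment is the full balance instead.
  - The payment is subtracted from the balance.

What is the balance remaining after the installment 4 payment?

Installment 1: opening $10,404.46; interest $167.00 → $10,571.46; payment $3,132.84; balance $7,438.62
Installment 2: opening $7,438.62; interest $167.00 → $7,605.62; payment $3,132.84; balance $4,472.78
Installment 3: opening $4,472.78; interest $167.00 → $4,639.78; payment $3,132.84; balance $1,506.94
Installment 4: opening $1,506.94; interest $167.00 → $1,673.94; payment $1,673.94; balance $0.00

$0.00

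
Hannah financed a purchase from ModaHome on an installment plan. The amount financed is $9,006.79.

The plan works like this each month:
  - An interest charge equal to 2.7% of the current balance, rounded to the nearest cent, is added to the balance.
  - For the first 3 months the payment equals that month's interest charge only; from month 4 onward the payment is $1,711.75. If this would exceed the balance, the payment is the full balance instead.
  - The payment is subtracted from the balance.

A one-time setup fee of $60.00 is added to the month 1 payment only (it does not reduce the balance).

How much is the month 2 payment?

$243.18

Month 1: opening $9,006.79; interest $243.18 → $9,249.97; payment $243.18 (+ $60.00 fee); balance $9,006.79
Month 2: opening $9,006.79; interest $243.18 → $9,249.97; payment $243.18; balance $9,006.79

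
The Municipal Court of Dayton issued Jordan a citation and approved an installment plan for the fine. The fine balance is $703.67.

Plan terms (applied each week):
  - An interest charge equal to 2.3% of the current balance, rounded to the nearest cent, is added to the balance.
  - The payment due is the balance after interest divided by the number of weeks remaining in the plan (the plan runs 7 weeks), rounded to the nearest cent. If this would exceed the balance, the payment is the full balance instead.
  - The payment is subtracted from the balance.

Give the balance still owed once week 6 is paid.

Week 1: $703.67 +$16.18 interest = $719.85; pay $102.84 → $617.01
Week 2: $617.01 +$14.19 interest = $631.20; pay $105.20 → $526.00
Week 3: $526.00 +$12.10 interest = $538.10; pay $107.62 → $430.48
Week 4: $430.48 +$9.90 interest = $440.38; pay $110.10 → $330.28
Week 5: $330.28 +$7.60 interest = $337.88; pay $112.63 → $225.25
Week 6: $225.25 +$5.18 interest = $230.43; pay $115.22 → $115.21

$115.21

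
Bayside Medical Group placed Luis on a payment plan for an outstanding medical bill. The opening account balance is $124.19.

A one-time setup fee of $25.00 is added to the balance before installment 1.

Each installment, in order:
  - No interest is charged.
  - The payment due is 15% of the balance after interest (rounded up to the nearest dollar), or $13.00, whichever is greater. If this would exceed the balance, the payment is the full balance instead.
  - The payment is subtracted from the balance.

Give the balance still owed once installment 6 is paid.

Installment 1: opening $149.19; payment $23.00; balance $126.19
Installment 2: opening $126.19; payment $19.00; balance $107.19
Installment 3: opening $107.19; payment $17.00; balance $90.19
Installment 4: opening $90.19; payment $14.00; balance $76.19
Installment 5: opening $76.19; payment $13.00; balance $63.19
Installment 6: opening $63.19; payment $13.00; balance $50.19

$50.19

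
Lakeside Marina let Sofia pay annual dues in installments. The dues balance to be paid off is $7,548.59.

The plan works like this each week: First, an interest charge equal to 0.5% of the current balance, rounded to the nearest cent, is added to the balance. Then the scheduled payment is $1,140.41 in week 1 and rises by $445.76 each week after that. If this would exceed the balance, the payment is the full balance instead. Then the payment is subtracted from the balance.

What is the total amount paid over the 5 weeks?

# | Opening | Interest | Payment | End bal
1 | $7,548.59 | $37.74 | $1,140.41 | $6,445.92
2 | $6,445.92 | $32.23 | $1,586.17 | $4,891.98
3 | $4,891.98 | $24.46 | $2,031.93 | $2,884.51
4 | $2,884.51 | $14.42 | $2,477.69 | $421.24
5 | $421.24 | $2.11 | $423.35 | $0.00
Total paid: $7,659.55

$7,659.55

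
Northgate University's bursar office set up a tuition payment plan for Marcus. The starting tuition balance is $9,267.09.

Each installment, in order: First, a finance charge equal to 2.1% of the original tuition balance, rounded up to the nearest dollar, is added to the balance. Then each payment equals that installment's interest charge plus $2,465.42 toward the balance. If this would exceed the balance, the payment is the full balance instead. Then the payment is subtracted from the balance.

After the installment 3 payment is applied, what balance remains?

# | Opening | Interest | Payment | End bal
1 | $9,267.09 | $195.00 | $2,660.42 | $6,801.67
2 | $6,801.67 | $195.00 | $2,660.42 | $4,336.25
3 | $4,336.25 | $195.00 | $2,660.42 | $1,870.83

$1,870.83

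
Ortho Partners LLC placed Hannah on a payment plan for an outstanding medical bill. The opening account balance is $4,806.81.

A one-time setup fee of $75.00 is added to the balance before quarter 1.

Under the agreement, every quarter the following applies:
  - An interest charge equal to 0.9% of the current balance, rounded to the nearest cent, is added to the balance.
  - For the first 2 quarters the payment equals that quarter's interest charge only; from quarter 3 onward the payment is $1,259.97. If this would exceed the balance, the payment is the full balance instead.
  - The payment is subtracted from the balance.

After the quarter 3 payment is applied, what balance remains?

$3,665.78

Quarter 1: opening $4,881.81; interest $43.94 → $4,925.75; payment $43.94; balance $4,881.81
Quarter 2: opening $4,881.81; interest $43.94 → $4,925.75; payment $43.94; balance $4,881.81
Quarter 3: opening $4,881.81; interest $43.94 → $4,925.75; payment $1,259.97; balance $3,665.78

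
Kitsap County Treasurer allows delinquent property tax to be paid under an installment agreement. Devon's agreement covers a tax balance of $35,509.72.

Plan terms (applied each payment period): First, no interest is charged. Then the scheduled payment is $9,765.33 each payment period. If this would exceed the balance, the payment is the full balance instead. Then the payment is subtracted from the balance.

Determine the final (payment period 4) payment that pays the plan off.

Payment period 1: opening $35,509.72; payment $9,765.33; balance $25,744.39
Payment period 2: opening $25,744.39; payment $9,765.33; balance $15,979.06
Payment period 3: opening $15,979.06; payment $9,765.33; balance $6,213.73
Payment period 4: opening $6,213.73; payment $6,213.73; balance $0.00

$6,213.73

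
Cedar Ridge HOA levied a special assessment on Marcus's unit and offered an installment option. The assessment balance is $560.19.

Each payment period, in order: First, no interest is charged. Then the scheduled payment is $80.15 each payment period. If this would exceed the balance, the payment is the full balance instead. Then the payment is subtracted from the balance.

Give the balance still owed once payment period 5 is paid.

Payment period 1: opening $560.19; payment $80.15; balance $480.04
Payment period 2: opening $480.04; payment $80.15; balance $399.89
Payment period 3: opening $399.89; payment $80.15; balance $319.74
Payment period 4: opening $319.74; payment $80.15; balance $239.59
Payment period 5: opening $239.59; payment $80.15; balance $159.44

$159.44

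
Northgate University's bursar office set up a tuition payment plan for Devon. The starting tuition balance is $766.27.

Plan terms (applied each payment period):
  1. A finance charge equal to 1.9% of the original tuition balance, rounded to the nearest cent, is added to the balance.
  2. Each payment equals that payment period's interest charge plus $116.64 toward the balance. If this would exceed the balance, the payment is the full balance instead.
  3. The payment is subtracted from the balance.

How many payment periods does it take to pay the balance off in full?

7

Payment period 1: opening $766.27; interest $14.56 → $780.83; payment $131.20; balance $649.63
Payment period 2: opening $649.63; interest $14.56 → $664.19; payment $131.20; balance $532.99
Payment period 3: opening $532.99; interest $14.56 → $547.55; payment $131.20; balance $416.35
Payment period 4: opening $416.35; interest $14.56 → $430.91; payment $131.20; balance $299.71
Payment period 5: opening $299.71; interest $14.56 → $314.27; payment $131.20; balance $183.07
Payment period 6: opening $183.07; interest $14.56 → $197.63; payment $131.20; balance $66.43
Payment period 7: opening $66.43; interest $14.56 → $80.99; payment $80.99; balance $0.00
Balance reaches $0.00 in payment period 7.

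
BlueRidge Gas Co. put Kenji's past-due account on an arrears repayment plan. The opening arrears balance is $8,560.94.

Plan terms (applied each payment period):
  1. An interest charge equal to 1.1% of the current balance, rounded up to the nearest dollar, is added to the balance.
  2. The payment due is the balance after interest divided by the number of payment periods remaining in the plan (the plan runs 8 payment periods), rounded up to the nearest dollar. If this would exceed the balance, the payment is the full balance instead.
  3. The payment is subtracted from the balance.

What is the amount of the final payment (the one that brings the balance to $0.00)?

Payment period 1: $8,560.94 +$95.00 interest = $8,655.94; pay $1,082.00 → $7,573.94
Payment period 2: $7,573.94 +$84.00 interest = $7,657.94; pay $1,094.00 → $6,563.94
Payment period 3: $6,563.94 +$73.00 interest = $6,636.94; pay $1,107.00 → $5,529.94
Payment period 4: $5,529.94 +$61.00 interest = $5,590.94; pay $1,119.00 → $4,471.94
Payment period 5: $4,471.94 +$50.00 interest = $4,521.94; pay $1,131.00 → $3,390.94
Payment period 6: $3,390.94 +$38.00 interest = $3,428.94; pay $1,143.00 → $2,285.94
Payment period 7: $2,285.94 +$26.00 interest = $2,311.94; pay $1,156.00 → $1,155.94
Payment period 8: $1,155.94 +$13.00 interest = $1,168.94; pay $1,168.94 → $0.00

$1,168.94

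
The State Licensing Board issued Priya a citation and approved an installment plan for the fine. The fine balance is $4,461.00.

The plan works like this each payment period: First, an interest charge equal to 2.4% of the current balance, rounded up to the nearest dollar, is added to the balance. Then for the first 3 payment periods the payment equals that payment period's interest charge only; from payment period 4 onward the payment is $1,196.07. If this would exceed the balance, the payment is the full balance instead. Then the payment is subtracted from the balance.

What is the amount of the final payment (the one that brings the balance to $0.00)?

Payment period 1: $4,461.00 +$108.00 interest = $4,569.00; pay $108.00 → $4,461.00
Payment period 2: $4,461.00 +$108.00 interest = $4,569.00; pay $108.00 → $4,461.00
Payment period 3: $4,461.00 +$108.00 interest = $4,569.00; pay $108.00 → $4,461.00
Payment period 4: $4,461.00 +$108.00 interest = $4,569.00; pay $1,196.07 → $3,372.93
Payment period 5: $3,372.93 +$81.00 interest = $3,453.93; pay $1,196.07 → $2,257.86
Payment period 6: $2,257.86 +$55.00 interest = $2,312.86; pay $1,196.07 → $1,116.79
Payment period 7: $1,116.79 +$27.00 interest = $1,143.79; pay $1,143.79 → $0.00

$1,143.79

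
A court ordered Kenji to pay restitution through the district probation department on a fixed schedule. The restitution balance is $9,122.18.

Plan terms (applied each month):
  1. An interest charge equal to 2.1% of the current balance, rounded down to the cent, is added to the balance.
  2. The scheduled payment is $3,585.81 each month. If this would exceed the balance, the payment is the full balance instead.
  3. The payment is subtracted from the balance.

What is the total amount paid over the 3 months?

Month 1: $9,122.18 +$191.56 interest = $9,313.74; pay $3,585.81 → $5,727.93
Month 2: $5,727.93 +$120.28 interest = $5,848.21; pay $3,585.81 → $2,262.40
Month 3: $2,262.40 +$47.51 interest = $2,309.91; pay $2,309.91 → $0.00
Total paid: $9,481.53

$9,481.53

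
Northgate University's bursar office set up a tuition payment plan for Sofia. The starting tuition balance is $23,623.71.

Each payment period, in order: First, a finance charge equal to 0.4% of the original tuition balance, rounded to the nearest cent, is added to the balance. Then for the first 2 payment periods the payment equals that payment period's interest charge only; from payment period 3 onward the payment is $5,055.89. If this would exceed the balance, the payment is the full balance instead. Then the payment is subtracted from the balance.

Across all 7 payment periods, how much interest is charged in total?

$661.43

Payment period 1: opening $23,623.71; interest $94.49 → $23,718.20; payment $94.49; balance $23,623.71
Payment period 2: opening $23,623.71; interest $94.49 → $23,718.20; payment $94.49; balance $23,623.71
Payment period 3: opening $23,623.71; interest $94.49 → $23,718.20; payment $5,055.89; balance $18,662.31
Payment period 4: opening $18,662.31; interest $94.49 → $18,756.80; payment $5,055.89; balance $13,700.91
Payment period 5: opening $13,700.91; interest $94.49 → $13,795.40; payment $5,055.89; balance $8,739.51
Payment period 6: opening $8,739.51; interest $94.49 → $8,834.00; payment $5,055.89; balance $3,778.11
Payment period 7: opening $3,778.11; interest $94.49 → $3,872.60; payment $3,872.60; balance $0.00
Total interest: $94.49 + $94.49 + $94.49 + $94.49 + $94.49 + $94.49 + $94.49 = $661.43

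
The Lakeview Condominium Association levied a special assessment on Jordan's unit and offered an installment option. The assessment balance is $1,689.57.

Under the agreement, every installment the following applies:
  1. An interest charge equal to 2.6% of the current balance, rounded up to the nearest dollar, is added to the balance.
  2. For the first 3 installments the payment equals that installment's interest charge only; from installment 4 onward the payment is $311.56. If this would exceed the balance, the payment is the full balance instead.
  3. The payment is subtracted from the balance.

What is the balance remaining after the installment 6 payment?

Installment 1: opening $1,689.57; interest $44.00 → $1,733.57; payment $44.00; balance $1,689.57
Installment 2: opening $1,689.57; interest $44.00 → $1,733.57; payment $44.00; balance $1,689.57
Installment 3: opening $1,689.57; interest $44.00 → $1,733.57; payment $44.00; balance $1,689.57
Installment 4: opening $1,689.57; interest $44.00 → $1,733.57; payment $311.56; balance $1,422.01
Installment 5: opening $1,422.01; interest $37.00 → $1,459.01; payment $311.56; balance $1,147.45
Installment 6: opening $1,147.45; interest $30.00 → $1,177.45; payment $311.56; balance $865.89

$865.89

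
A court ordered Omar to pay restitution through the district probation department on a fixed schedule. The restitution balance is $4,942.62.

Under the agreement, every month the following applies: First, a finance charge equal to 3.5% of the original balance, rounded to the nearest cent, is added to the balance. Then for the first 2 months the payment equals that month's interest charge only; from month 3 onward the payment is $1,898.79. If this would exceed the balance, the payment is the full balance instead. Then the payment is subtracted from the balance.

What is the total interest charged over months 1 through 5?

Month 1: $4,942.62 +$172.99 interest = $5,115.61; pay $172.99 → $4,942.62
Month 2: $4,942.62 +$172.99 interest = $5,115.61; pay $172.99 → $4,942.62
Month 3: $4,942.62 +$172.99 interest = $5,115.61; pay $1,898.79 → $3,216.82
Month 4: $3,216.82 +$172.99 interest = $3,389.81; pay $1,898.79 → $1,491.02
Month 5: $1,491.02 +$172.99 interest = $1,664.01; pay $1,664.01 → $0.00
Total interest: $172.99 + $172.99 + $172.99 + $172.99 + $172.99 = $864.95

$864.95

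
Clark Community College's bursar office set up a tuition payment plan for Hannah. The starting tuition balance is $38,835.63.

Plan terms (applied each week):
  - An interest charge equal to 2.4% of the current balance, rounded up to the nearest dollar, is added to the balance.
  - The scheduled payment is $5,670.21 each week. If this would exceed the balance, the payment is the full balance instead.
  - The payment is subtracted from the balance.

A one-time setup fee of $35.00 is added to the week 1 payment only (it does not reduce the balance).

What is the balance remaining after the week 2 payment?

# | Opening | Interest | Payment | Fee | End bal
1 | $38,835.63 | $933.00 | $5,670.21 | $35.00 | $34,098.42
2 | $34,098.42 | $819.00 | $5,670.21 | — | $29,247.21

$29,247.21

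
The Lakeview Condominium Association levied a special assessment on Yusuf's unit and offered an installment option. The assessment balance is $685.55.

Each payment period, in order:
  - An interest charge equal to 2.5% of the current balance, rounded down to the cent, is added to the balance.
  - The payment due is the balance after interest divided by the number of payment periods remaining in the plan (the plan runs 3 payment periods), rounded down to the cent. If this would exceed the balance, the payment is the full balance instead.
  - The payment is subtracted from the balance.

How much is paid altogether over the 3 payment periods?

$720.39

Payment period 1: $685.55 +$17.13 interest = $702.68; pay $234.22 → $468.46
Payment period 2: $468.46 +$11.71 interest = $480.17; pay $240.08 → $240.09
Payment period 3: $240.09 +$6.00 interest = $246.09; pay $246.09 → $0.00
Total paid: $720.39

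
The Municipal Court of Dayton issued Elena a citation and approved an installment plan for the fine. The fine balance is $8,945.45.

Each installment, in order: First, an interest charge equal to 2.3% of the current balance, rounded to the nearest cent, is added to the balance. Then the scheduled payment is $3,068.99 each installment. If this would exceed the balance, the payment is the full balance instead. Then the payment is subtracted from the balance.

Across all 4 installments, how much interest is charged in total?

$421.76

Installment 1: $8,945.45 +$205.75 interest = $9,151.20; pay $3,068.99 → $6,082.21
Installment 2: $6,082.21 +$139.89 interest = $6,222.10; pay $3,068.99 → $3,153.11
Installment 3: $3,153.11 +$72.52 interest = $3,225.63; pay $3,068.99 → $156.64
Installment 4: $156.64 +$3.60 interest = $160.24; pay $160.24 → $0.00
Total interest: $205.75 + $139.89 + $72.52 + $3.60 = $421.76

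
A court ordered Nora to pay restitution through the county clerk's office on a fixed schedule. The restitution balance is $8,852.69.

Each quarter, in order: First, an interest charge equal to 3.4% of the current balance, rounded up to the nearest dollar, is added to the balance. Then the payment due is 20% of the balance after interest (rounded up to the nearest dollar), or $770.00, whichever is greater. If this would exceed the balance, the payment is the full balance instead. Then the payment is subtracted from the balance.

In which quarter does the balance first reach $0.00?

Quarter 1: $8,852.69 +$301.00 interest = $9,153.69; pay $1,831.00 → $7,322.69
Quarter 2: $7,322.69 +$249.00 interest = $7,571.69; pay $1,515.00 → $6,056.69
Quarter 3: $6,056.69 +$206.00 interest = $6,262.69; pay $1,253.00 → $5,009.69
Quarter 4: $5,009.69 +$171.00 interest = $5,180.69; pay $1,037.00 → $4,143.69
Quarter 5: $4,143.69 +$141.00 interest = $4,284.69; pay $857.00 → $3,427.69
Quarter 6: $3,427.69 +$117.00 interest = $3,544.69; pay $770.00 → $2,774.69
Quarter 7: $2,774.69 +$95.00 interest = $2,869.69; pay $770.00 → $2,099.69
Quarter 8: $2,099.69 +$72.00 interest = $2,171.69; pay $770.00 → $1,401.69
Quarter 9: $1,401.69 +$48.00 interest = $1,449.69; pay $770.00 → $679.69
Quarter 10: $679.69 +$24.00 interest = $703.69; pay $703.69 → $0.00
Balance reaches $0.00 in quarter 10.

10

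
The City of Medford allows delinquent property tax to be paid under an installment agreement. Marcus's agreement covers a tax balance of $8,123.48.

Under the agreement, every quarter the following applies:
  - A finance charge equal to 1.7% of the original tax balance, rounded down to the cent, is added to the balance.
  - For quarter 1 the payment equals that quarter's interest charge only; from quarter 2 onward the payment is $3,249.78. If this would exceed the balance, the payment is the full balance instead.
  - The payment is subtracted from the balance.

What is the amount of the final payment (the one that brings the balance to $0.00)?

# | Opening | Interest | Payment | End bal
1 | $8,123.48 | $138.09 | $138.09 | $8,123.48
2 | $8,123.48 | $138.09 | $3,249.78 | $5,011.79
3 | $5,011.79 | $138.09 | $3,249.78 | $1,900.10
4 | $1,900.10 | $138.09 | $2,038.19 | $0.00

$2,038.19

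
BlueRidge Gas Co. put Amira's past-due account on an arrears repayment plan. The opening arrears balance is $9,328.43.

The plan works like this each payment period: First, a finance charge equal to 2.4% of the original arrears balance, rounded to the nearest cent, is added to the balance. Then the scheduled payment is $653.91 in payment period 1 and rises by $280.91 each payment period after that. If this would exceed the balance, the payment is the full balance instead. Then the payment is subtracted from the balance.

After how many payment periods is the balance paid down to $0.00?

8

Payment period 1: opening $9,328.43; interest $223.88 → $9,552.31; payment $653.91; balance $8,898.40
Payment period 2: opening $8,898.40; interest $223.88 → $9,122.28; payment $934.82; balance $8,187.46
Payment period 3: opening $8,187.46; interest $223.88 → $8,411.34; payment $1,215.73; balance $7,195.61
Payment period 4: opening $7,195.61; interest $223.88 → $7,419.49; payment $1,496.64; balance $5,922.85
Payment period 5: opening $5,922.85; interest $223.88 → $6,146.73; payment $1,777.55; balance $4,369.18
Payment period 6: opening $4,369.18; interest $223.88 → $4,593.06; payment $2,058.46; balance $2,534.60
Payment period 7: opening $2,534.60; interest $223.88 → $2,758.48; payment $2,339.37; balance $419.11
Payment period 8: opening $419.11; interest $223.88 → $642.99; payment $642.99; balance $0.00
Balance reaches $0.00 in payment period 8.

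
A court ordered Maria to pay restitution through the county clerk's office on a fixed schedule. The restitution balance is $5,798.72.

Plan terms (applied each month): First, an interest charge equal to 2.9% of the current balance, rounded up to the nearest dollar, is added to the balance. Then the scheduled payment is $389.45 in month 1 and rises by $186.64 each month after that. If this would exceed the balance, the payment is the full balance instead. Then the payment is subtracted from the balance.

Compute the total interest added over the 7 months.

$844.00

Month 1: opening $5,798.72; interest $169.00 → $5,967.72; payment $389.45; balance $5,578.27
Month 2: opening $5,578.27; interest $162.00 → $5,740.27; payment $576.09; balance $5,164.18
Month 3: opening $5,164.18; interest $150.00 → $5,314.18; payment $762.73; balance $4,551.45
Month 4: opening $4,551.45; interest $132.00 → $4,683.45; payment $949.37; balance $3,734.08
Month 5: opening $3,734.08; interest $109.00 → $3,843.08; payment $1,136.01; balance $2,707.07
Month 6: opening $2,707.07; interest $79.00 → $2,786.07; payment $1,322.65; balance $1,463.42
Month 7: opening $1,463.42; interest $43.00 → $1,506.42; payment $1,506.42; balance $0.00
Total interest: $169.00 + $162.00 + $150.00 + $132.00 + $109.00 + $79.00 + $43.00 = $844.00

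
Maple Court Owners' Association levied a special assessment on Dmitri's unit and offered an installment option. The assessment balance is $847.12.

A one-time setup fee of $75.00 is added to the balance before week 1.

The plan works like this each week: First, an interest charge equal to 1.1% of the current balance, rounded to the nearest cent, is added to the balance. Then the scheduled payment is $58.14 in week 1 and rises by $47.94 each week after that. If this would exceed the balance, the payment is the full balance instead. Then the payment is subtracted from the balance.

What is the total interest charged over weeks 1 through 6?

Week 1: $922.12 +$10.14 interest = $932.26; pay $58.14 → $874.12
Week 2: $874.12 +$9.62 interest = $883.74; pay $106.08 → $777.66
Week 3: $777.66 +$8.55 interest = $786.21; pay $154.02 → $632.19
Week 4: $632.19 +$6.95 interest = $639.14; pay $201.96 → $437.18
Week 5: $437.18 +$4.81 interest = $441.99; pay $249.90 → $192.09
Week 6: $192.09 +$2.11 interest = $194.20; pay $194.20 → $0.00
Total interest: $10.14 + $9.62 + $8.55 + $6.95 + $4.81 + $2.11 = $42.18

$42.18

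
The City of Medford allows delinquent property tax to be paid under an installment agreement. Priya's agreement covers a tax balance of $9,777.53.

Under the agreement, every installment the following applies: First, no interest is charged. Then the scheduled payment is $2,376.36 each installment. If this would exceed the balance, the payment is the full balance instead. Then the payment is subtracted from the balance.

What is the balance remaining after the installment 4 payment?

$272.09

Installment 1: $9,777.53 − $2,376.36 → $7,401.17
Installment 2: $7,401.17 − $2,376.36 → $5,024.81
Installment 3: $5,024.81 − $2,376.36 → $2,648.45
Installment 4: $2,648.45 − $2,376.36 → $272.09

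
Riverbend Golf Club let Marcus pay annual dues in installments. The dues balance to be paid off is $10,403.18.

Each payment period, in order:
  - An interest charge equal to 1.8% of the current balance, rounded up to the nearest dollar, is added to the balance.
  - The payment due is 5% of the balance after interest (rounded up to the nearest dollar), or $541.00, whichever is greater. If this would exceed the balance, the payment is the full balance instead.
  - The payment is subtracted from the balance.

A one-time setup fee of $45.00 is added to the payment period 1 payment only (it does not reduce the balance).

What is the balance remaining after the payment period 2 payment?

$9,690.18

Payment period 1: opening $10,403.18; interest $188.00 → $10,591.18; payment $541.00 (+ $45.00 fee); balance $10,050.18
Payment period 2: opening $10,050.18; interest $181.00 → $10,231.18; payment $541.00; balance $9,690.18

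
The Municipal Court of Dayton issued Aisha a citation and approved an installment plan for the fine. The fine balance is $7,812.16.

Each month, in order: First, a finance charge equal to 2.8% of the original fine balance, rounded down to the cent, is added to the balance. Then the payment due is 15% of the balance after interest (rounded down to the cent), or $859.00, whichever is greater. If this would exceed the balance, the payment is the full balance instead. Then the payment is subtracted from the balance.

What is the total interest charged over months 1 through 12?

# | Opening | Interest | Payment | End bal
1 | $7,812.16 | $218.74 | $1,204.63 | $6,826.27
2 | $6,826.27 | $218.74 | $1,056.75 | $5,988.26
3 | $5,988.26 | $218.74 | $931.05 | $5,275.95
4 | $5,275.95 | $218.74 | $859.00 | $4,635.69
5 | $4,635.69 | $218.74 | $859.00 | $3,995.43
6 | $3,995.43 | $218.74 | $859.00 | $3,355.17
7 | $3,355.17 | $218.74 | $859.00 | $2,714.91
8 | $2,714.91 | $218.74 | $859.00 | $2,074.65
9 | $2,074.65 | $218.74 | $859.00 | $1,434.39
10 | $1,434.39 | $218.74 | $859.00 | $794.13
11 | $794.13 | $218.74 | $859.00 | $153.87
12 | $153.87 | $218.74 | $372.61 | $0.00
Total interest: $218.74 + $218.74 + $218.74 + $218.74 + $218.74 + $218.74 + $218.74 + $218.74 + $218.74 + $218.74 + $218.74 + $218.74 = $2,624.88

$2,624.88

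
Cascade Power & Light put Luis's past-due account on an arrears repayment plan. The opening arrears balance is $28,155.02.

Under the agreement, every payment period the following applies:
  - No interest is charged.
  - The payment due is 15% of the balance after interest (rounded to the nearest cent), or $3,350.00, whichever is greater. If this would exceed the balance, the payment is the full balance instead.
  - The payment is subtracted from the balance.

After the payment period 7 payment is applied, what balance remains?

Payment period 1: $28,155.02 − $4,223.25 → $23,931.77
Payment period 2: $23,931.77 − $3,589.77 → $20,342.00
Payment period 3: $20,342.00 − $3,350.00 → $16,992.00
Payment period 4: $16,992.00 − $3,350.00 → $13,642.00
Payment period 5: $13,642.00 − $3,350.00 → $10,292.00
Payment period 6: $10,292.00 − $3,350.00 → $6,942.00
Payment period 7: $6,942.00 − $3,350.00 → $3,592.00

$3,592.00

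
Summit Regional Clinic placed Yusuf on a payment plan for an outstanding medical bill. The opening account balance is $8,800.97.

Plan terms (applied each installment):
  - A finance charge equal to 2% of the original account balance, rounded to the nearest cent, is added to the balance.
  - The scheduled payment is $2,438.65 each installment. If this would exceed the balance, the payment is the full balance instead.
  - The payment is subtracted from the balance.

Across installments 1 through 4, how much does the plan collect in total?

Installment 1: $8,800.97 +$176.02 interest = $8,976.99; pay $2,438.65 → $6,538.34
Installment 2: $6,538.34 +$176.02 interest = $6,714.36; pay $2,438.65 → $4,275.71
Installment 3: $4,275.71 +$176.02 interest = $4,451.73; pay $2,438.65 → $2,013.08
Installment 4: $2,013.08 +$176.02 interest = $2,189.10; pay $2,189.10 → $0.00
Total paid: $9,505.05

$9,505.05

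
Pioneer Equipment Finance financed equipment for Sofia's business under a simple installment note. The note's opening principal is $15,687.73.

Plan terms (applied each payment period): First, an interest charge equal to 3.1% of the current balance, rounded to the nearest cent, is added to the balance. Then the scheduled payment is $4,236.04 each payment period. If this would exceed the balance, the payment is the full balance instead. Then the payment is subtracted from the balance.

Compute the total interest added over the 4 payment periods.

Payment period 1: opening $15,687.73; interest $486.32 → $16,174.05; payment $4,236.04; balance $11,938.01
Payment period 2: opening $11,938.01; interest $370.08 → $12,308.09; payment $4,236.04; balance $8,072.05
Payment period 3: opening $8,072.05; interest $250.23 → $8,322.28; payment $4,236.04; balance $4,086.24
Payment period 4: opening $4,086.24; interest $126.67 → $4,212.91; payment $4,212.91; balance $0.00
Total interest: $486.32 + $370.08 + $250.23 + $126.67 = $1,233.30

$1,233.30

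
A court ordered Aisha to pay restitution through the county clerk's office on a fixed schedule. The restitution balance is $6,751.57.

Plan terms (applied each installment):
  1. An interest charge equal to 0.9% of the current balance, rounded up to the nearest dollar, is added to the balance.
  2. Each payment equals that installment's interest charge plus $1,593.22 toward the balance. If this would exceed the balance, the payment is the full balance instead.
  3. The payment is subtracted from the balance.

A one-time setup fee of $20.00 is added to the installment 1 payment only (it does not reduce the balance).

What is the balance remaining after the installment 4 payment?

$378.69

Installment 1: opening $6,751.57; interest $61.00 → $6,812.57; payment $1,654.22 (+ $20.00 fee); balance $5,158.35
Installment 2: opening $5,158.35; interest $47.00 → $5,205.35; payment $1,640.22; balance $3,565.13
Installment 3: opening $3,565.13; interest $33.00 → $3,598.13; payment $1,626.22; balance $1,971.91
Installment 4: opening $1,971.91; interest $18.00 → $1,989.91; payment $1,611.22; balance $378.69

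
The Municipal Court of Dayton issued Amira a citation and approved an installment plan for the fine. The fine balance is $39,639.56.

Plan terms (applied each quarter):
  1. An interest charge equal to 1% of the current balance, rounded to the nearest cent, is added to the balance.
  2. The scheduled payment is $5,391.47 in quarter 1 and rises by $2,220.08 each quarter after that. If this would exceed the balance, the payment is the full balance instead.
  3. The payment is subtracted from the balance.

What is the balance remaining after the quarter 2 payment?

$27,379.38

Quarter 1: $39,639.56 +$396.40 interest = $40,035.96; pay $5,391.47 → $34,644.49
Quarter 2: $34,644.49 +$346.44 interest = $34,990.93; pay $7,611.55 → $27,379.38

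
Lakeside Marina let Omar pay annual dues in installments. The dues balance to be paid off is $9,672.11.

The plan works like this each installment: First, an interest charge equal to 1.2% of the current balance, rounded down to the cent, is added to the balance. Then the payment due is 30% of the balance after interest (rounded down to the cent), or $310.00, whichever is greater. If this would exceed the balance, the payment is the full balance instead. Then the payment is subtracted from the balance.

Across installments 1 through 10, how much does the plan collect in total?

$10,054.80

# | Opening | Interest | Payment | End bal
1 | $9,672.11 | $116.06 | $2,936.45 | $6,851.72
2 | $6,851.72 | $82.22 | $2,080.18 | $4,853.76
3 | $4,853.76 | $58.24 | $1,473.60 | $3,438.40
4 | $3,438.40 | $41.26 | $1,043.89 | $2,435.77
5 | $2,435.77 | $29.22 | $739.49 | $1,725.50
6 | $1,725.50 | $20.70 | $523.86 | $1,222.34
7 | $1,222.34 | $14.66 | $371.10 | $865.90
8 | $865.90 | $10.39 | $310.00 | $566.29
9 | $566.29 | $6.79 | $310.00 | $263.08
10 | $263.08 | $3.15 | $266.23 | $0.00
Total paid: $10,054.80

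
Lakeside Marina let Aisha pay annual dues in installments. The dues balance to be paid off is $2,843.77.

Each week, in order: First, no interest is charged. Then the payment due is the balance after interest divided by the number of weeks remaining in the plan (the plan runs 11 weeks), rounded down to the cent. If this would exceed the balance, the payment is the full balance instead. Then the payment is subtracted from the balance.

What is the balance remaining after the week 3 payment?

Week 1: opening $2,843.77; payment $258.52; balance $2,585.25
Week 2: opening $2,585.25; payment $258.52; balance $2,326.73
Week 3: opening $2,326.73; payment $258.52; balance $2,068.21

$2,068.21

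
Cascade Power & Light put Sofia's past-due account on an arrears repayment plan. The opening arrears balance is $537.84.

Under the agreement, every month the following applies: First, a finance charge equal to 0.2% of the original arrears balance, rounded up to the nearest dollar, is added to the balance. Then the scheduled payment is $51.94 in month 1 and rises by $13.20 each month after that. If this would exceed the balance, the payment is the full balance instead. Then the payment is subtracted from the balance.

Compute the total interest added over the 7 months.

$14.00

# | Opening | Interest | Payment | End bal
1 | $537.84 | $2.00 | $51.94 | $487.90
2 | $487.90 | $2.00 | $65.14 | $424.76
3 | $424.76 | $2.00 | $78.34 | $348.42
4 | $348.42 | $2.00 | $91.54 | $258.88
5 | $258.88 | $2.00 | $104.74 | $156.14
6 | $156.14 | $2.00 | $117.94 | $40.20
7 | $40.20 | $2.00 | $42.20 | $0.00
Total interest: $2.00 + $2.00 + $2.00 + $2.00 + $2.00 + $2.00 + $2.00 = $14.00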